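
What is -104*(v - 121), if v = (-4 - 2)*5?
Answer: 15704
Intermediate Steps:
v = -30 (v = -6*5 = -30)
-104*(v - 121) = -104*(-30 - 121) = -104*(-151) = 15704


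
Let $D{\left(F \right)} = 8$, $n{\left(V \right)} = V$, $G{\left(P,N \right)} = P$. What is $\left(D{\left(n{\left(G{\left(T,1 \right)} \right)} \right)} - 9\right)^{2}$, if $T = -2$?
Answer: $1$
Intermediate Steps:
$\left(D{\left(n{\left(G{\left(T,1 \right)} \right)} \right)} - 9\right)^{2} = \left(8 - 9\right)^{2} = \left(-1\right)^{2} = 1$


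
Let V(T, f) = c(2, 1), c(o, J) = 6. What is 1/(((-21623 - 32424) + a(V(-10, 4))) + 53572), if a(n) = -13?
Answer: -1/488 ≈ -0.0020492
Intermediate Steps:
V(T, f) = 6
1/(((-21623 - 32424) + a(V(-10, 4))) + 53572) = 1/(((-21623 - 32424) - 13) + 53572) = 1/((-54047 - 13) + 53572) = 1/(-54060 + 53572) = 1/(-488) = -1/488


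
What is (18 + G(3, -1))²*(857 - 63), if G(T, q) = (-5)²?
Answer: 1468106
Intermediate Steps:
G(T, q) = 25
(18 + G(3, -1))²*(857 - 63) = (18 + 25)²*(857 - 63) = 43²*794 = 1849*794 = 1468106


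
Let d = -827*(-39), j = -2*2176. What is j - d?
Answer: -36605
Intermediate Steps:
j = -4352
d = 32253
j - d = -4352 - 1*32253 = -4352 - 32253 = -36605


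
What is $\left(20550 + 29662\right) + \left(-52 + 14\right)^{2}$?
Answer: $51656$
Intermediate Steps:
$\left(20550 + 29662\right) + \left(-52 + 14\right)^{2} = 50212 + \left(-38\right)^{2} = 50212 + 1444 = 51656$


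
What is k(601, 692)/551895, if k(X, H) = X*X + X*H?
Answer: 259031/183965 ≈ 1.4080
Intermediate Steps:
k(X, H) = X² + H*X
k(601, 692)/551895 = (601*(692 + 601))/551895 = (601*1293)*(1/551895) = 777093*(1/551895) = 259031/183965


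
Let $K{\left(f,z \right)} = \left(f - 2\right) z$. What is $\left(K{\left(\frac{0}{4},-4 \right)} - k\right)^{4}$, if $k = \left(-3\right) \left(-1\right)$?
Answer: $625$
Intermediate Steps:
$K{\left(f,z \right)} = z \left(-2 + f\right)$ ($K{\left(f,z \right)} = \left(-2 + f\right) z = z \left(-2 + f\right)$)
$k = 3$
$\left(K{\left(\frac{0}{4},-4 \right)} - k\right)^{4} = \left(- 4 \left(-2 + \frac{0}{4}\right) - 3\right)^{4} = \left(- 4 \left(-2 + 0 \cdot \frac{1}{4}\right) - 3\right)^{4} = \left(- 4 \left(-2 + 0\right) - 3\right)^{4} = \left(\left(-4\right) \left(-2\right) - 3\right)^{4} = \left(8 - 3\right)^{4} = 5^{4} = 625$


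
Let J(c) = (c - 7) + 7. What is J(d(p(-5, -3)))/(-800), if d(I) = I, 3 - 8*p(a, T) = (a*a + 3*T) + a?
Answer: 1/800 ≈ 0.0012500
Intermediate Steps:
p(a, T) = 3/8 - 3*T/8 - a/8 - a²/8 (p(a, T) = 3/8 - ((a*a + 3*T) + a)/8 = 3/8 - ((a² + 3*T) + a)/8 = 3/8 - (a + a² + 3*T)/8 = 3/8 + (-3*T/8 - a/8 - a²/8) = 3/8 - 3*T/8 - a/8 - a²/8)
J(c) = c (J(c) = (-7 + c) + 7 = c)
J(d(p(-5, -3)))/(-800) = (3/8 - 3/8*(-3) - ⅛*(-5) - ⅛*(-5)²)/(-800) = (3/8 + 9/8 + 5/8 - ⅛*25)*(-1/800) = (3/8 + 9/8 + 5/8 - 25/8)*(-1/800) = -1*(-1/800) = 1/800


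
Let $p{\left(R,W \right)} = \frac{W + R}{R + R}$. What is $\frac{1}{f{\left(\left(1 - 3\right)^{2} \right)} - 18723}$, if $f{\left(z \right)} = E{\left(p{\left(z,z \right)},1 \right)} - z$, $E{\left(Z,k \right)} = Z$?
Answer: $- \frac{1}{18726} \approx -5.3402 \cdot 10^{-5}$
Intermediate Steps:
$p{\left(R,W \right)} = \frac{R + W}{2 R}$
$f{\left(z \right)} = 1 - z$ ($f{\left(z \right)} = \frac{z + z}{2 z} - z = \frac{2 z}{2 z} - z = 1 - z$)
$\frac{1}{f{\left(\left(1 - 3\right)^{2} \right)} - 18723} = \frac{1}{\left(1 - \left(1 - 3\right)^{2}\right) - 18723} = \frac{1}{\left(1 - \left(-2\right)^{2}\right) - 18723} = \frac{1}{\left(1 - 4\right) - 18723} = \frac{1}{-3 - 18723} = \frac{1}{-18726} = - \frac{1}{18726}$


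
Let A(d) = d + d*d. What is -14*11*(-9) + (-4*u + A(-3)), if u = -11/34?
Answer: 23686/17 ≈ 1393.3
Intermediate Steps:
u = -11/34 (u = -11*1/34 = -11/34 ≈ -0.32353)
A(d) = d + d²
-14*11*(-9) + (-4*u + A(-3)) = -14*11*(-9) + (-4*(-11/34) - 3*(1 - 3)) = -154*(-9) + (22/17 - 3*(-2)) = 1386 + (22/17 + 6) = 1386 + 124/17 = 23686/17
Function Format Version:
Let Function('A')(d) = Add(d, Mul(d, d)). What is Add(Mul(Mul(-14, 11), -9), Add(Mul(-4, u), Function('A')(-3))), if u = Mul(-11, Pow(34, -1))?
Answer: Rational(23686, 17) ≈ 1393.3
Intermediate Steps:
u = Rational(-11, 34) (u = Mul(-11, Rational(1, 34)) = Rational(-11, 34) ≈ -0.32353)
Function('A')(d) = Add(d, Pow(d, 2))
Add(Mul(Mul(-14, 11), -9), Add(Mul(-4, u), Function('A')(-3))) = Add(Mul(Mul(-14, 11), -9), Add(Mul(-4, Rational(-11, 34)), Mul(-3, Add(1, -3)))) = Add(Mul(-154, -9), Add(Rational(22, 17), Mul(-3, -2))) = Add(1386, Add(Rational(22, 17), 6)) = Add(1386, Rational(124, 17)) = Rational(23686, 17)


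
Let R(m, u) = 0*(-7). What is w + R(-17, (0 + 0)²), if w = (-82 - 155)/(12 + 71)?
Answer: -237/83 ≈ -2.8554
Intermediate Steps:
R(m, u) = 0
w = -237/83 ≈ -2.8554
w + R(-17, (0 + 0)²) = -237/83 + 0 = -237/83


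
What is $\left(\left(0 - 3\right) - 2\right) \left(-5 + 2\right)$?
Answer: $15$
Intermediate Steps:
$\left(\left(0 - 3\right) - 2\right) \left(-5 + 2\right) = \left(-3 - 2\right) \left(-3\right) = \left(-5\right) \left(-3\right) = 15$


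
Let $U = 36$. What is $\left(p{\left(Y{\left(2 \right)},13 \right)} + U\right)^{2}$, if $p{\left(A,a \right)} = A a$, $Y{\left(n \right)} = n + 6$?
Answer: $19600$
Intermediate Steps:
$Y{\left(n \right)} = 6 + n$
$\left(p{\left(Y{\left(2 \right)},13 \right)} + U\right)^{2} = \left(\left(6 + 2\right) 13 + 36\right)^{2} = \left(8 \cdot 13 + 36\right)^{2} = \left(104 + 36\right)^{2} = 140^{2} = 19600$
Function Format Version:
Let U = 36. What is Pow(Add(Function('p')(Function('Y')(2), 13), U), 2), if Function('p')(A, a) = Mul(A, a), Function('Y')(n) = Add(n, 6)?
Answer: 19600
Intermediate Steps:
Function('Y')(n) = Add(6, n)
Pow(Add(Function('p')(Function('Y')(2), 13), U), 2) = Pow(Add(Mul(Add(6, 2), 13), 36), 2) = Pow(Add(Mul(8, 13), 36), 2) = Pow(Add(104, 36), 2) = Pow(140, 2) = 19600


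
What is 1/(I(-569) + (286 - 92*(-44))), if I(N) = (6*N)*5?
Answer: -1/12736 ≈ -7.8518e-5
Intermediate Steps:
I(N) = 30*N
1/(I(-569) + (286 - 92*(-44))) = 1/(30*(-569) + (286 - 92*(-44))) = 1/(-17070 + (286 + 4048)) = 1/(-17070 + 4334) = 1/(-12736) = -1/12736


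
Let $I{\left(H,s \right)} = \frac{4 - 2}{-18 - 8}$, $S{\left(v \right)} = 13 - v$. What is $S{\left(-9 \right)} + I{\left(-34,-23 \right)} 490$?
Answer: $- \frac{204}{13} \approx -15.692$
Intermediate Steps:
$I{\left(H,s \right)} = - \frac{1}{13}$ ($I{\left(H,s \right)} = \frac{2}{-26} = 2 \left(- \frac{1}{26}\right) = - \frac{1}{13}$)
$S{\left(-9 \right)} + I{\left(-34,-23 \right)} 490 = \left(13 - -9\right) - \frac{490}{13} = \left(13 + 9\right) - \frac{490}{13} = 22 - \frac{490}{13} = - \frac{204}{13}$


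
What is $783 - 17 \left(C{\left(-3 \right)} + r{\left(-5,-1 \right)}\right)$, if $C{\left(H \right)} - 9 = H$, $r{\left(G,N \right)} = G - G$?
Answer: $681$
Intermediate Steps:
$r{\left(G,N \right)} = 0$
$C{\left(H \right)} = 9 + H$
$783 - 17 \left(C{\left(-3 \right)} + r{\left(-5,-1 \right)}\right) = 783 - 17 \left(\left(9 - 3\right) + 0\right) = 783 - 17 \left(6 + 0\right) = 783 - 102 = 681$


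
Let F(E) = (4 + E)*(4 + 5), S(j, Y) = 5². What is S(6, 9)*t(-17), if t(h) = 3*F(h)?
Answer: -8775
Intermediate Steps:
S(j, Y) = 25
F(E) = 36 + 9*E (F(E) = (4 + E)*9 = 36 + 9*E)
t(h) = 108 + 27*h (t(h) = 3*(36 + 9*h) = 108 + 27*h)
S(6, 9)*t(-17) = 25*(108 + 27*(-17)) = 25*(108 - 459) = 25*(-351) = -8775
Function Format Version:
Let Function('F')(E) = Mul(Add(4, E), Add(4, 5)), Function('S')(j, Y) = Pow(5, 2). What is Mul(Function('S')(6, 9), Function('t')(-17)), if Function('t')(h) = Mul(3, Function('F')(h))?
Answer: -8775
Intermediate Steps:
Function('S')(j, Y) = 25
Function('F')(E) = Add(36, Mul(9, E)) (Function('F')(E) = Mul(Add(4, E), 9) = Add(36, Mul(9, E)))
Function('t')(h) = Add(108, Mul(27, h)) (Function('t')(h) = Mul(3, Add(36, Mul(9, h))) = Add(108, Mul(27, h)))
Mul(Function('S')(6, 9), Function('t')(-17)) = Mul(25, Add(108, Mul(27, -17))) = Mul(25, Add(108, -459)) = Mul(25, -351) = -8775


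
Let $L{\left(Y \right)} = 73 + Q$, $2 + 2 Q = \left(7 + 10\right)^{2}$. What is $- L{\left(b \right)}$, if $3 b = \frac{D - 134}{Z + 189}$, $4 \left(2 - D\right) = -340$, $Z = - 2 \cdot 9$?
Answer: $- \frac{433}{2} \approx -216.5$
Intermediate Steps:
$Z = -18$ ($Z = \left(-1\right) 18 = -18$)
$D = 87$ ($D = 2 - -85 = 2 + 85 = 87$)
$Q = \frac{287}{2}$ ($Q = -1 + \frac{\left(7 + 10\right)^{2}}{2} = -1 + \frac{17^{2}}{2} = -1 + \frac{1}{2} \cdot 289 = -1 + \frac{289}{2} = \frac{287}{2} \approx 143.5$)
$b = - \frac{47}{513}$ ($b = \frac{\left(87 - 134\right) \frac{1}{-18 + 189}}{3} = \frac{\left(-47\right) \frac{1}{171}}{3} = \frac{1}{3} \left(- \frac{47}{171}\right) = - \frac{47}{513} \approx -0.091618$)
$L{\left(Y \right)} = \frac{433}{2}$ ($L{\left(Y \right)} = 73 + \frac{287}{2} = \frac{433}{2}$)
$- L{\left(b \right)} = \left(-1\right) \frac{433}{2} = - \frac{433}{2}$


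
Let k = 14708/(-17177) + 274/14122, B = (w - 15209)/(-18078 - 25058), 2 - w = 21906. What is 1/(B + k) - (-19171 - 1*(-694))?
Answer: 2278189744727681/123015528357 ≈ 18520.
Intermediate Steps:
w = -21904 (w = 2 - 1*21906 = 2 - 21906 = -21904)
B = 37113/43136 (B = (-21904 - 15209)/(-18078 - 25058) = -37113/(-43136) = -37113*(-1/43136) = 37113/43136 ≈ 0.86037)
k = -101499939/121286797 (k = 14708*(-1/17177) + 274*(1/14122) = -14708/17177 + 137/7061 = -101499939/121286797 ≈ -0.83686)
1/(B + k) - (-19171 - 1*(-694)) = 1/(37113/43136 - 101499939/121286797) - (-19171 - 1*(-694)) = 1/(123015528357/5231827275392) - (-19171 + 694) = 5231827275392/123015528357 - 1*(-18477) = 5231827275392/123015528357 + 18477 = 2278189744727681/123015528357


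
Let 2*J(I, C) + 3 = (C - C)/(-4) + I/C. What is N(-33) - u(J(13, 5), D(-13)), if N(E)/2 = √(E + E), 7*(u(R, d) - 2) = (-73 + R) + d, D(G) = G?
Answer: 361/35 + 2*I*√66 ≈ 10.314 + 16.248*I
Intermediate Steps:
J(I, C) = -3/2 + I/(2*C) (J(I, C) = -3/2 + ((C - C)/(-4) + I/C)/2 = -3/2 + (0*(-¼) + I/C)/2 = -3/2 + (0 + I/C)/2 = -3/2 + (I/C)/2 = -3/2 + I/(2*C))
u(R, d) = -59/7 + R/7 + d/7 (u(R, d) = 2 + ((-73 + R) + d)/7 = 2 + (-73 + R + d)/7 = 2 + (-73/7 + R/7 + d/7) = -59/7 + R/7 + d/7)
N(E) = 2*√2*√E (N(E) = 2*√(E + E) = 2*√(2*E) = 2*(√2*√E) = 2*√2*√E)
N(-33) - u(J(13, 5), D(-13)) = 2*√2*√(-33) - (-59/7 + ((½)*(13 - 3*5)/5)/7 + (⅐)*(-13)) = 2*√2*(I*√33) - (-59/7 + ((½)*(⅕)*(13 - 15))/7 - 13/7) = 2*I*√66 - (-59/7 + ((½)*(⅕)*(-2))/7 - 13/7) = 2*I*√66 - (-59/7 + (⅐)*(-⅕) - 13/7) = 2*I*√66 - (-59/7 - 1/35 - 13/7) = 2*I*√66 - 1*(-361/35) = 2*I*√66 + 361/35 = 361/35 + 2*I*√66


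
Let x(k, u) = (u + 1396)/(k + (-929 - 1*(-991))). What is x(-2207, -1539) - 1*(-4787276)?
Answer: 71809141/15 ≈ 4.7873e+6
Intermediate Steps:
x(k, u) = (1396 + u)/(62 + k) (x(k, u) = (1396 + u)/(k + (-929 + 991)) = (1396 + u)/(k + 62) = (1396 + u)/(62 + k))
x(-2207, -1539) - 1*(-4787276) = (1396 - 1539)/(62 - 2207) - 1*(-4787276) = -143/(-2145) + 4787276 = -1/2145*(-143) + 4787276 = 1/15 + 4787276 = 71809141/15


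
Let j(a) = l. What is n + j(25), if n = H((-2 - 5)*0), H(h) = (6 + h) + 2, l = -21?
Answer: -13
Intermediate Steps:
j(a) = -21
H(h) = 8 + h
n = 8 (n = 8 + (-2 - 5)*0 = 8 - 7*0 = 8 + 0 = 8)
n + j(25) = 8 - 21 = -13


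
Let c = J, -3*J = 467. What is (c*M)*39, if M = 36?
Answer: -218556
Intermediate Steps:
J = -467/3 (J = -⅓*467 = -467/3 ≈ -155.67)
c = -467/3 ≈ -155.67
(c*M)*39 = -467/3*36*39 = -5604*39 = -218556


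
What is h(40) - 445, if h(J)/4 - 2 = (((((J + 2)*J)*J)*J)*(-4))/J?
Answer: -1075637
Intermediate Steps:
h(J) = 8 - 16*J²*(2 + J) (h(J) = 8 + 4*((((((J + 2)*J)*J)*J)*(-4))/J) = 8 + 4*((((((2 + J)*J)*J)*J)*(-4))/J) = 8 + 4*(((((J*(2 + J))*J)*J)*(-4))/J) = 8 + 4*((((J²*(2 + J))*J)*(-4))/J) = 8 + 4*(((J³*(2 + J))*(-4))/J) = 8 + 4*((-4*J³*(2 + J))/J) = 8 + 4*(-4*J²*(2 + J)) = 8 - 16*J²*(2 + J))
h(40) - 445 = (8 - 32*40² - 16*40³) - 445 = (8 - 32*1600 - 16*64000) - 445 = (8 - 51200 - 1024000) - 445 = -1075192 - 445 = -1075637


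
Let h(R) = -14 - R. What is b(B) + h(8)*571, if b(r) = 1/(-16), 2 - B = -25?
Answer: -200993/16 ≈ -12562.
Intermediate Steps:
B = 27 (B = 2 - 1*(-25) = 2 + 25 = 27)
b(r) = -1/16
b(B) + h(8)*571 = -1/16 + (-14 - 1*8)*571 = -1/16 + (-14 - 8)*571 = -1/16 - 22*571 = -1/16 - 12562 = -200993/16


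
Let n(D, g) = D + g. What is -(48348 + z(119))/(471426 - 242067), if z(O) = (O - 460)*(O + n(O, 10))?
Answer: 36220/229359 ≈ 0.15792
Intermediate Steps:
z(O) = (-460 + O)*(10 + 2*O) (z(O) = (O - 460)*(O + (O + 10)) = (-460 + O)*(O + (10 + O)) = (-460 + O)*(10 + 2*O))
-(48348 + z(119))/(471426 - 242067) = -(48348 + (-4600 - 910*119 + 2*119²))/(471426 - 242067) = -(48348 + (-4600 - 108290 + 2*14161))/229359 = -(48348 + (-4600 - 108290 + 28322))/229359 = -(48348 - 84568)/229359 = -(-36220)/229359 = -1*(-36220/229359) = 36220/229359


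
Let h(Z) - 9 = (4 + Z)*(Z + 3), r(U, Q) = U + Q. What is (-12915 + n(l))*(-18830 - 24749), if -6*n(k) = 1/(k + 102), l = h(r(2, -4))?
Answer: 381593891809/678 ≈ 5.6282e+8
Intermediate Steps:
r(U, Q) = Q + U
h(Z) = 9 + (3 + Z)*(4 + Z) (h(Z) = 9 + (4 + Z)*(Z + 3) = 9 + (4 + Z)*(3 + Z) = 9 + (3 + Z)*(4 + Z))
l = 11 (l = 21 + (-4 + 2)**2 + 7*(-4 + 2) = 21 + (-2)**2 + 7*(-2) = 21 + 4 - 14 = 11)
n(k) = -1/(6*(102 + k)) (n(k) = -1/(6*(k + 102)) = -1/(6*(102 + k)))
(-12915 + n(l))*(-18830 - 24749) = (-12915 - 1/(612 + 6*11))*(-18830 - 24749) = (-12915 - 1/(612 + 66))*(-43579) = (-12915 - 1/678)*(-43579) = -8756371/678*(-43579) = 381593891809/678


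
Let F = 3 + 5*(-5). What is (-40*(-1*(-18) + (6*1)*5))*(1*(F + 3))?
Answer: 36480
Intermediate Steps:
F = -22 (F = 3 - 25 = -22)
(-40*(-1*(-18) + (6*1)*5))*(1*(F + 3)) = (-40*(-1*(-18) + (6*1)*5))*(1*(-22 + 3)) = (-40*(18 + 6*5))*(1*(-19)) = -40*(18 + 30)*(-19) = -40*48*(-19) = -1920*(-19) = 36480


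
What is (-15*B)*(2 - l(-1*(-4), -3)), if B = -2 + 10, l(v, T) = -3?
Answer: -600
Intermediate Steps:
B = 8
(-15*B)*(2 - l(-1*(-4), -3)) = (-15*8)*(2 - 1*(-3)) = -120*(2 + 3) = -120*5 = -600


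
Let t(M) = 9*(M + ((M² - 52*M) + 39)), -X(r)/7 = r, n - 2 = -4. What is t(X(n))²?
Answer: 18584721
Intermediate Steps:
n = -2 (n = 2 - 4 = -2)
X(r) = -7*r
t(M) = 351 - 459*M + 9*M² (t(M) = 9*(M + (39 + M² - 52*M)) = 9*(39 + M² - 51*M) = 351 - 459*M + 9*M²)
t(X(n))² = (351 - (-3213)*(-2) + 9*(-7*(-2))²)² = (351 - 459*14 + 9*14²)² = (351 - 6426 + 9*196)² = (351 - 6426 + 1764)² = (-4311)² = 18584721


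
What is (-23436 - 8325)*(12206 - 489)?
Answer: -372143637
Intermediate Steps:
(-23436 - 8325)*(12206 - 489) = -31761*11717 = -372143637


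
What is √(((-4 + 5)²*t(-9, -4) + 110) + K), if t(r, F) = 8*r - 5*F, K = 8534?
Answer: 4*√537 ≈ 92.693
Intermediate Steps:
t(r, F) = -5*F + 8*r
√(((-4 + 5)²*t(-9, -4) + 110) + K) = √(((-4 + 5)²*(-5*(-4) + 8*(-9)) + 110) + 8534) = √((1²*(20 - 72) + 110) + 8534) = √((1*(-52) + 110) + 8534) = √((-52 + 110) + 8534) = √(58 + 8534) = √8592 = 4*√537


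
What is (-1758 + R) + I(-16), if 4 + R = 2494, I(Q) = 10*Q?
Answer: 572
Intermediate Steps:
R = 2490 (R = -4 + 2494 = 2490)
(-1758 + R) + I(-16) = (-1758 + 2490) + 10*(-16) = 732 - 160 = 572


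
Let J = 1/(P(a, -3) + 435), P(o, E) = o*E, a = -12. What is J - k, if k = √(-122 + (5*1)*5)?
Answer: 1/471 - I*√97 ≈ 0.0021231 - 9.8489*I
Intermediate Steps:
P(o, E) = E*o
J = 1/471 (J = 1/(-3*(-12) + 435) = 1/(36 + 435) = 1/471 ≈ 0.0021231)
k = I*√97 (k = √(-122 + 5*5) = √(-122 + 25) = √(-97) = I*√97 ≈ 9.8489*I)
J - k = 1/471 - I*√97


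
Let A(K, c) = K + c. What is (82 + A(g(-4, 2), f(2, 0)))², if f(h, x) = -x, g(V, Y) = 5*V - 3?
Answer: 3481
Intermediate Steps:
g(V, Y) = -3 + 5*V
(82 + A(g(-4, 2), f(2, 0)))² = (82 + ((-3 + 5*(-4)) - 1*0))² = (82 + ((-3 - 20) + 0))² = (82 + (-23 + 0))² = (82 - 23)² = 59² = 3481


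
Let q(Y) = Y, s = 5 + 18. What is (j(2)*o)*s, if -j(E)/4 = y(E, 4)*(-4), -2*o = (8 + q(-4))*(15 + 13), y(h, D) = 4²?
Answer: -329728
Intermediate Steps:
s = 23
y(h, D) = 16
o = -56 (o = -(8 - 4)*(15 + 13)/2 = -2*28 = -½*112 = -56)
j(E) = 256 (j(E) = -64*(-4) = -4*(-64) = 256)
(j(2)*o)*s = (256*(-56))*23 = -14336*23 = -329728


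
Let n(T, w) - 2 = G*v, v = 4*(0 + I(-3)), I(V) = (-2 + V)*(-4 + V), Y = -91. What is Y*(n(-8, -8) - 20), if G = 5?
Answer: -62062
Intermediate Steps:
I(V) = (-4 + V)*(-2 + V)
v = 140 (v = 4*(0 + (8 + (-3)² - 6*(-3))) = 4*(0 + (8 + 9 + 18)) = 4*(0 + 35) = 4*35 = 140)
n(T, w) = 702 (n(T, w) = 2 + 5*140 = 2 + 700 = 702)
Y*(n(-8, -8) - 20) = -91*(702 - 20) = -91*682 = -62062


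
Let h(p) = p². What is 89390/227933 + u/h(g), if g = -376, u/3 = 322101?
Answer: 232889942339/32224255808 ≈ 7.2272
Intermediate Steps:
u = 966303 (u = 3*322101 = 966303)
89390/227933 + u/h(g) = 89390/227933 + 966303/((-376)²) = 89390*(1/227933) + 966303/141376 = 89390/227933 + 966303*(1/141376) = 89390/227933 + 966303/141376 = 232889942339/32224255808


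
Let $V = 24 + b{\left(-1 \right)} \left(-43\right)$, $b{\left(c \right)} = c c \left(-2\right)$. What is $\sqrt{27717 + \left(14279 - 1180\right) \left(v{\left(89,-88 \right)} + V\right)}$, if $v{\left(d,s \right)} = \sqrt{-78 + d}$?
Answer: $\sqrt{1468607 + 13099 \sqrt{11}} \approx 1229.7$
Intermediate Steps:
$b{\left(c \right)} = - 2 c^{2}$ ($b{\left(c \right)} = c^{2} \left(-2\right) = - 2 c^{2}$)
$V = 110$ ($V = 24 + - 2 \left(-1\right)^{2} \left(-43\right) = 24 + \left(-2\right) 1 \left(-43\right) = 24 - -86 = 24 + 86 = 110$)
$\sqrt{27717 + \left(14279 - 1180\right) \left(v{\left(89,-88 \right)} + V\right)} = \sqrt{27717 + \left(14279 - 1180\right) \left(\sqrt{-78 + 89} + 110\right)} = \sqrt{27717 + 13099 \left(\sqrt{11} + 110\right)} = \sqrt{27717 + 13099 \left(110 + \sqrt{11}\right)} = \sqrt{27717 + \left(1440890 + 13099 \sqrt{11}\right)} = \sqrt{1468607 + 13099 \sqrt{11}}$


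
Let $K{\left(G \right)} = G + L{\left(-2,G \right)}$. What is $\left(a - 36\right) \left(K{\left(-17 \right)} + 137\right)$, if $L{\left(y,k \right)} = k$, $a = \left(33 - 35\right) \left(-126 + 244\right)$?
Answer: $-28016$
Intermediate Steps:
$a = -236$ ($a = \left(33 - 35\right) 118 = \left(-2\right) 118 = -236$)
$K{\left(G \right)} = 2 G$ ($K{\left(G \right)} = G + G = 2 G$)
$\left(a - 36\right) \left(K{\left(-17 \right)} + 137\right) = \left(-236 - 36\right) \left(2 \left(-17\right) + 137\right) = - 272 \left(-34 + 137\right) = \left(-272\right) 103 = -28016$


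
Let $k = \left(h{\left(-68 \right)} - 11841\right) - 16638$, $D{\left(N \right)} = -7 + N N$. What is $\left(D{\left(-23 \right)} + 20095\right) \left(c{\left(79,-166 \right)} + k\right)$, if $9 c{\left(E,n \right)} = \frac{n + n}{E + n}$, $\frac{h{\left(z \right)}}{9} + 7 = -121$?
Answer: $- \frac{478329677197}{783} \approx -6.1089 \cdot 10^{8}$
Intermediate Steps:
$h{\left(z \right)} = -1152$ ($h{\left(z \right)} = -63 + 9 \left(-121\right) = -63 - 1089 = -1152$)
$D{\left(N \right)} = -7 + N^{2}$
$c{\left(E,n \right)} = \frac{2 n}{9 \left(E + n\right)}$ ($c{\left(E,n \right)} = \frac{\left(n + n\right) \frac{1}{E + n}}{9} = \frac{2 n \frac{1}{E + n}}{9} = \frac{2 n}{9 \left(E + n\right)}$)
$k = -29631$ ($k = \left(-1152 - 11841\right) - 16638 = -12993 - 16638 = -29631$)
$\left(D{\left(-23 \right)} + 20095\right) \left(c{\left(79,-166 \right)} + k\right) = \left(\left(-7 + \left(-23\right)^{2}\right) + 20095\right) \left(\frac{2}{9} \left(-166\right) \frac{1}{79 - 166} - 29631\right) = \left(\left(-7 + 529\right) + 20095\right) \left(\frac{2}{9} \left(-166\right) \frac{1}{-87} - 29631\right) = \left(522 + 20095\right) \left(\frac{2}{9} \left(-166\right) \left(- \frac{1}{87}\right) - 29631\right) = 20617 \left(\frac{332}{783} - 29631\right) = 20617 \left(- \frac{23200741}{783}\right) = - \frac{478329677197}{783}$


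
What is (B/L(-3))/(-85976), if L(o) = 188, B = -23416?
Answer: 2927/2020436 ≈ 0.0014487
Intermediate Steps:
(B/L(-3))/(-85976) = -23416/188/(-85976) = -23416*1/188*(-1/85976) = -5854/47*(-1/85976) = 2927/2020436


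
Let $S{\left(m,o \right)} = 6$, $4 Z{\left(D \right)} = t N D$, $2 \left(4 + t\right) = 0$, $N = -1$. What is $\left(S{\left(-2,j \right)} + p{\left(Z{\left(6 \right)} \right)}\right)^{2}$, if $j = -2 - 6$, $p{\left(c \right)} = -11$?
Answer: $25$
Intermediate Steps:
$t = -4$ ($t = -4 + \frac{1}{2} \cdot 0 = -4 + 0 = -4$)
$Z{\left(D \right)} = D$ ($Z{\left(D \right)} = \frac{\left(-4\right) \left(-1\right) D}{4} = \frac{4 D}{4} = D$)
$j = -8$
$\left(S{\left(-2,j \right)} + p{\left(Z{\left(6 \right)} \right)}\right)^{2} = \left(6 - 11\right)^{2} = \left(-5\right)^{2} = 25$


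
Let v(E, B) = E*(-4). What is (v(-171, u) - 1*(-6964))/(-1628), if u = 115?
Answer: -1912/407 ≈ -4.6978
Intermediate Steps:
v(E, B) = -4*E
(v(-171, u) - 1*(-6964))/(-1628) = (-4*(-171) - 1*(-6964))/(-1628) = (684 + 6964)*(-1/1628) = 7648*(-1/1628) = -1912/407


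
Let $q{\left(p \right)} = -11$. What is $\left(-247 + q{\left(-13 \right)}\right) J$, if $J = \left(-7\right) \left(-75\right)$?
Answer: $-135450$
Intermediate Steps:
$J = 525$
$\left(-247 + q{\left(-13 \right)}\right) J = \left(-247 - 11\right) 525 = \left(-258\right) 525 = -135450$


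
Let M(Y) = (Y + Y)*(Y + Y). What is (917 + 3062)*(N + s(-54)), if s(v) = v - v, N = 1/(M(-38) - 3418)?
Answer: 3979/2358 ≈ 1.6874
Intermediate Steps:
M(Y) = 4*Y**2 (M(Y) = (2*Y)*(2*Y) = 4*Y**2)
N = 1/2358 (N = 1/(4*(-38)**2 - 3418) = 1/(4*1444 - 3418) = 1/(5776 - 3418) = 1/2358 ≈ 0.00042409)
s(v) = 0
(917 + 3062)*(N + s(-54)) = (917 + 3062)*(1/2358 + 0) = 3979*(1/2358) = 3979/2358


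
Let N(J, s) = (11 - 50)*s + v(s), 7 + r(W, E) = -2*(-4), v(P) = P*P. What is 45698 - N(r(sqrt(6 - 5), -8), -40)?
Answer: 42538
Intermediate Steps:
v(P) = P**2
r(W, E) = 1 (r(W, E) = -7 - 2*(-4) = -7 + 8 = 1)
N(J, s) = s**2 - 39*s (N(J, s) = (11 - 50)*s + s**2 = -39*s + s**2 = s**2 - 39*s)
45698 - N(r(sqrt(6 - 5), -8), -40) = 45698 - (-40)*(-39 - 40) = 45698 - (-40)*(-79) = 45698 - 1*3160 = 45698 - 3160 = 42538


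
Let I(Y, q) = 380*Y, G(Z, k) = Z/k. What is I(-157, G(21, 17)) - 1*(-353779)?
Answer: 294119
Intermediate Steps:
I(-157, G(21, 17)) - 1*(-353779) = 380*(-157) - 1*(-353779) = -59660 + 353779 = 294119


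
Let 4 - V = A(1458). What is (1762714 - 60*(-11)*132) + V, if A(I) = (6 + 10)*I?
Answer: 1826510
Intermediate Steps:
A(I) = 16*I
V = -23324 (V = 4 - 16*1458 = 4 - 1*23328 = 4 - 23328 = -23324)
(1762714 - 60*(-11)*132) + V = (1762714 - 60*(-11)*132) - 23324 = (1762714 + 660*132) - 23324 = (1762714 + 87120) - 23324 = 1849834 - 23324 = 1826510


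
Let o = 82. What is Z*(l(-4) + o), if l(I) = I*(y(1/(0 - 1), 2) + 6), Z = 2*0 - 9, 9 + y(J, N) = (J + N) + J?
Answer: -846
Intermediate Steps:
y(J, N) = -9 + N + 2*J (y(J, N) = -9 + ((J + N) + J) = -9 + (N + 2*J) = -9 + N + 2*J)
Z = -9 (Z = 0 - 9 = -9)
l(I) = -3*I (l(I) = I*((-9 + 2 + 2/(0 - 1)) + 6) = I*((-9 + 2 + 2/(-1)) + 6) = I*((-9 + 2 + 2*(-1)) + 6) = I*((-9 + 2 - 2) + 6) = I*(-9 + 6) = I*(-3) = -3*I)
Z*(l(-4) + o) = -9*(-3*(-4) + 82) = -9*(12 + 82) = -9*94 = -846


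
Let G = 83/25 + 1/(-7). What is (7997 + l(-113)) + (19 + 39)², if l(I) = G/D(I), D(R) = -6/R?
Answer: 5995939/525 ≈ 11421.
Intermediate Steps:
G = 556/175 (G = 83*(1/25) + 1*(-⅐) = 83/25 - ⅐ = 556/175 ≈ 3.1771)
l(I) = -278*I/525 (l(I) = 556/(175*((-6/I))) = 556*(-I/6)/175 = -278*I/525)
(7997 + l(-113)) + (19 + 39)² = (7997 - 278/525*(-113)) + (19 + 39)² = (7997 + 31414/525) + 58² = 4229839/525 + 3364 = 5995939/525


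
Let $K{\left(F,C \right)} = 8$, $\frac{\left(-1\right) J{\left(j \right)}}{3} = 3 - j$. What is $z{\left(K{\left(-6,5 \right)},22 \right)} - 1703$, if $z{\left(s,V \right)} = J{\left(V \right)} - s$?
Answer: $-1654$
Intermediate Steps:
$J{\left(j \right)} = -9 + 3 j$ ($J{\left(j \right)} = - 3 \left(3 - j\right) = -9 + 3 j$)
$z{\left(s,V \right)} = -9 - s + 3 V$ ($z{\left(s,V \right)} = \left(-9 + 3 V\right) - s = -9 - s + 3 V$)
$z{\left(K{\left(-6,5 \right)},22 \right)} - 1703 = \left(-9 - 8 + 3 \cdot 22\right) - 1703 = \left(-9 - 8 + 66\right) - 1703 = 49 - 1703 = -1654$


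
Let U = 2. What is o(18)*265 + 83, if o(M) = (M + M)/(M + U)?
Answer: 560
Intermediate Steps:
o(M) = 2*M/(2 + M) (o(M) = (M + M)/(M + 2) = (2*M)/(2 + M) = 2*M/(2 + M))
o(18)*265 + 83 = (2*18/(2 + 18))*265 + 83 = (2*18/20)*265 + 83 = (2*18*(1/20))*265 + 83 = (9/5)*265 + 83 = 477 + 83 = 560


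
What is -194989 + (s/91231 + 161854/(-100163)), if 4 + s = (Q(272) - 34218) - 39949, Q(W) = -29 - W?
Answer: -254546569299861/1305424379 ≈ -1.9499e+5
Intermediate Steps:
s = -74472 (s = -4 + (((-29 - 1*272) - 34218) - 39949) = -4 + (((-29 - 272) - 34218) - 39949) = -4 + ((-301 - 34218) - 39949) = -4 + (-34519 - 39949) = -4 - 74468 = -74472)
-194989 + (s/91231 + 161854/(-100163)) = -194989 + (-74472/91231 + 161854/(-100163)) = -194989 + (-74472*1/91231 + 161854*(-1/100163)) = -194989 + (-74472/91231 - 23122/14309) = -194989 - 3175063030/1305424379 = -254546569299861/1305424379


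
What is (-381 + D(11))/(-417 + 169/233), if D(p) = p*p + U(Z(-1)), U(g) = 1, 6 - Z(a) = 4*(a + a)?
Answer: 8621/13856 ≈ 0.62219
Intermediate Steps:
Z(a) = 6 - 8*a (Z(a) = 6 - 4*(a + a) = 6 - 4*2*a = 6 - 8*a)
D(p) = 1 + p² (D(p) = p*p + 1 = p² + 1 = 1 + p²)
(-381 + D(11))/(-417 + 169/233) = (-381 + (1 + 11²))/(-417 + 169/233) = (-381 + (1 + 121))/(-417 + 169*(1/233)) = (-381 + 122)/(-417 + 169/233) = -259/(-96992/233) = -259*(-233/96992) = 8621/13856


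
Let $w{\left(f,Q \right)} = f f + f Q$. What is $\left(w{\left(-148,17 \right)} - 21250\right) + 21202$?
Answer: $19340$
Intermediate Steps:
$w{\left(f,Q \right)} = f^{2} + Q f$
$\left(w{\left(-148,17 \right)} - 21250\right) + 21202 = \left(- 148 \left(17 - 148\right) - 21250\right) + 21202 = \left(\left(-148\right) \left(-131\right) - 21250\right) + 21202 = \left(19388 - 21250\right) + 21202 = -1862 + 21202 = 19340$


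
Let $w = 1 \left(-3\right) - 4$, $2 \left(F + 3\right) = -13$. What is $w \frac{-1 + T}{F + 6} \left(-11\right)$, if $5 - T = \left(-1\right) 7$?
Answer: $-242$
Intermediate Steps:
$F = - \frac{19}{2}$ ($F = -3 + \frac{1}{2} \left(-13\right) = -3 - \frac{13}{2} = - \frac{19}{2} \approx -9.5$)
$T = 12$ ($T = 5 - \left(-1\right) 7 = 5 - -7 = 5 + 7 = 12$)
$w = -7$ ($w = -3 - 4 = -7$)
$w \frac{-1 + T}{F + 6} \left(-11\right) = - 7 \frac{-1 + 12}{- \frac{19}{2} + 6} \left(-11\right) = - 7 \frac{11}{- \frac{7}{2}} \left(-11\right) = - 7 \cdot 11 \left(- \frac{2}{7}\right) \left(-11\right) = \left(-7\right) \left(- \frac{22}{7}\right) \left(-11\right) = 22 \left(-11\right) = -242$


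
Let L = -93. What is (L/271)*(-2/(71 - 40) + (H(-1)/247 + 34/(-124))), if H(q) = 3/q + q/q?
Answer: 15933/133874 ≈ 0.11901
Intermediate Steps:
H(q) = 1 + 3/q (H(q) = 3/q + 1 = 1 + 3/q)
(L/271)*(-2/(71 - 40) + (H(-1)/247 + 34/(-124))) = (-93/271)*(-2/(71 - 40) + (((3 - 1)/(-1))/247 + 34/(-124))) = (-93*1/271)*(-2/31 + (-1*2*(1/247) + 34*(-1/124))) = -93*((1/31)*(-2) + (-2*1/247 - 17/62))/271 = -93*(-2/31 + (-2/247 - 17/62))/271 = -93*(-2/31 - 4323/15314)/271 = -93/271*(-5311/15314) = 15933/133874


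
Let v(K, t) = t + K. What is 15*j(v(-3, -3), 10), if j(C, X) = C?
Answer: -90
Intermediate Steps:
v(K, t) = K + t
15*j(v(-3, -3), 10) = 15*(-3 - 3) = 15*(-6) = -90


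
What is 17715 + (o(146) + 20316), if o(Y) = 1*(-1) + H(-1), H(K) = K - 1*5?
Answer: 38024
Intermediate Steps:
H(K) = -5 + K (H(K) = K - 5 = -5 + K)
o(Y) = -7 (o(Y) = 1*(-1) + (-5 - 1) = -1 - 6 = -7)
17715 + (o(146) + 20316) = 17715 + (-7 + 20316) = 17715 + 20309 = 38024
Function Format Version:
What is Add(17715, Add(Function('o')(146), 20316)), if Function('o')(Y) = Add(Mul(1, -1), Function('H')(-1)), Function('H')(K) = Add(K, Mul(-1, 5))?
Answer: 38024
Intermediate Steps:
Function('H')(K) = Add(-5, K) (Function('H')(K) = Add(K, -5) = Add(-5, K))
Function('o')(Y) = -7 (Function('o')(Y) = Add(Mul(1, -1), Add(-5, -1)) = Add(-1, -6) = -7)
Add(17715, Add(Function('o')(146), 20316)) = Add(17715, Add(-7, 20316)) = Add(17715, 20309) = 38024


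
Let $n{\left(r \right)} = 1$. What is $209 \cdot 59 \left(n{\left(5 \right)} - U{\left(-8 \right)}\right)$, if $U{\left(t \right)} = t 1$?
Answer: $110979$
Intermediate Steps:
$U{\left(t \right)} = t$
$209 \cdot 59 \left(n{\left(5 \right)} - U{\left(-8 \right)}\right) = 209 \cdot 59 \left(1 - -8\right) = 12331 \left(1 + 8\right) = 12331 \cdot 9 = 110979$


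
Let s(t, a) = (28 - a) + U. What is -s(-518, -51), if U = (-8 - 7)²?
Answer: -304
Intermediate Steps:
U = 225 (U = (-15)² = 225)
s(t, a) = 253 - a (s(t, a) = (28 - a) + 225 = 253 - a)
-s(-518, -51) = -(253 - 1*(-51)) = -(253 + 51) = -1*304 = -304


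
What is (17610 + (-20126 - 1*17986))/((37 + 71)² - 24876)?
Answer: 1139/734 ≈ 1.5518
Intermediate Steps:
(17610 + (-20126 - 1*17986))/((37 + 71)² - 24876) = (17610 + (-20126 - 17986))/(108² - 24876) = (17610 - 38112)/(11664 - 24876) = -20502/(-13212) = -20502*(-1/13212) = 1139/734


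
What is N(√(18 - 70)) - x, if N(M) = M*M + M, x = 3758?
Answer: -3810 + 2*I*√13 ≈ -3810.0 + 7.2111*I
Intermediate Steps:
N(M) = M + M² (N(M) = M² + M = M + M²)
N(√(18 - 70)) - x = √(18 - 70)*(1 + √(18 - 70)) - 1*3758 = √(-52)*(1 + √(-52)) - 3758 = (2*I*√13)*(1 + 2*I*√13) - 3758 = 2*I*√13*(1 + 2*I*√13) - 3758 = -3758 + 2*I*√13*(1 + 2*I*√13)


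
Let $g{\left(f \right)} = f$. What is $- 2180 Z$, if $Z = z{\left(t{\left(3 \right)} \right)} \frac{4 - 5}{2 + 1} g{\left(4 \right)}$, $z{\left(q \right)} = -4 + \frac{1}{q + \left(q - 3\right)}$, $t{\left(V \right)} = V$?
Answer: $- \frac{95920}{9} \approx -10658.0$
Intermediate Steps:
$z{\left(q \right)} = -4 + \frac{1}{-3 + 2 q}$ ($z{\left(q \right)} = -4 + \frac{1}{q + \left(-3 + q\right)} = -4 + \frac{1}{-3 + 2 q}$)
$Z = \frac{44}{9}$ ($Z = \frac{13 - 24}{-3 + 2 \cdot 3} \frac{4 - 5}{2 + 1} \cdot 4 = \frac{13 - 24}{-3 + 6} \left(- \frac{1}{3}\right) 4 = \frac{1}{3} \left(-11\right) \left(\left(-1\right) \frac{1}{3}\right) 4 = \frac{1}{3} \left(-11\right) \left(- \frac{1}{3}\right) 4 = \left(- \frac{11}{3}\right) \left(- \frac{1}{3}\right) 4 = \frac{11}{9} \cdot 4 = \frac{44}{9} \approx 4.8889$)
$- 2180 Z = \left(-2180\right) \frac{44}{9} = - \frac{95920}{9}$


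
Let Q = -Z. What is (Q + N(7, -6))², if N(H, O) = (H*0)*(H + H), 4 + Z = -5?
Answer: 81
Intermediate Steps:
Z = -9 (Z = -4 - 5 = -9)
N(H, O) = 0 (N(H, O) = 0*(2*H) = 0)
Q = 9 (Q = -1*(-9) = 9)
(Q + N(7, -6))² = (9 + 0)² = 9² = 81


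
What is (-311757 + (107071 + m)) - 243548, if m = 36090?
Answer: -412144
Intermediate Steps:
(-311757 + (107071 + m)) - 243548 = (-311757 + (107071 + 36090)) - 243548 = (-311757 + 143161) - 243548 = -168596 - 243548 = -412144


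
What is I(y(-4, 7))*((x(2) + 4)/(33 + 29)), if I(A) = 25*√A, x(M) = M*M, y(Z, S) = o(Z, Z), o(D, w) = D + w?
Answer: 200*I*√2/31 ≈ 9.124*I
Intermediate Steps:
y(Z, S) = 2*Z (y(Z, S) = Z + Z = 2*Z)
x(M) = M²
I(y(-4, 7))*((x(2) + 4)/(33 + 29)) = (25*√(2*(-4)))*((2² + 4)/(33 + 29)) = (25*√(-8))*((4 + 4)/62) = (25*(2*I*√2))*(8*(1/62)) = (50*I*√2)*(4/31) = 200*I*√2/31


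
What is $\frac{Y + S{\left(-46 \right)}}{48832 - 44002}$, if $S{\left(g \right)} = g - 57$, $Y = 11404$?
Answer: $\frac{3767}{1610} \approx 2.3398$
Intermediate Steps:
$S{\left(g \right)} = -57 + g$
$\frac{Y + S{\left(-46 \right)}}{48832 - 44002} = \frac{11404 - 103}{48832 - 44002} = \frac{11404 - 103}{4830} = 11301 \cdot \frac{1}{4830} = \frac{3767}{1610}$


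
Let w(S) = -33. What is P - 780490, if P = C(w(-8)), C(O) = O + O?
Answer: -780556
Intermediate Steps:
C(O) = 2*O
P = -66 (P = 2*(-33) = -66)
P - 780490 = -66 - 780490 = -780556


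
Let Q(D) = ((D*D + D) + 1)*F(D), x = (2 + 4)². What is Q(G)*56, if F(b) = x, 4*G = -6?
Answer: 3528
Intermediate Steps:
G = -3/2 (G = (¼)*(-6) = -3/2 ≈ -1.5000)
x = 36 (x = 6² = 36)
F(b) = 36
Q(D) = 36 + 36*D + 36*D² (Q(D) = ((D*D + D) + 1)*36 = ((D² + D) + 1)*36 = ((D + D²) + 1)*36 = (1 + D + D²)*36 = 36 + 36*D + 36*D²)
Q(G)*56 = (36 + 36*(-3/2) + 36*(-3/2)²)*56 = (36 - 54 + 36*(9/4))*56 = (36 - 54 + 81)*56 = 63*56 = 3528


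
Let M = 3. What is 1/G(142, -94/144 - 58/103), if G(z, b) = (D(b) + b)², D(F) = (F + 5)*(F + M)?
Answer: 3024676168667136/92678526623853361 ≈ 0.032636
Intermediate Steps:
D(F) = (3 + F)*(5 + F) (D(F) = (F + 5)*(F + 3) = (5 + F)*(3 + F) = (3 + F)*(5 + F))
G(z, b) = (15 + b² + 9*b)² (G(z, b) = ((15 + b² + 8*b) + b)² = (15 + b² + 9*b)²)
1/G(142, -94/144 - 58/103) = 1/((15 + (-94/144 - 58/103)² + 9*(-94/144 - 58/103))²) = 1/((15 + (-94*1/144 - 58*1/103)² + 9*(-94*1/144 - 58*1/103))²) = 1/((15 + (-47/72 - 58/103)² + 9*(-47/72 - 58/103))²) = 1/((15 + (-9017/7416)² + 9*(-9017/7416))²) = 1/((15 + 81306289/54997056 - 9017/824)²) = 1/((304431481/54997056)²) = 1/(92678526623853361/3024676168667136) = 3024676168667136/92678526623853361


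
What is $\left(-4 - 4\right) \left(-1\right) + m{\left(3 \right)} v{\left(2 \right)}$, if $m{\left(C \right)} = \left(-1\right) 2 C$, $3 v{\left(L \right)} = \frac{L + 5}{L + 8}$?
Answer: $\frac{33}{5} \approx 6.6$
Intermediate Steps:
$v{\left(L \right)} = \frac{5 + L}{3 \left(8 + L\right)}$ ($v{\left(L \right)} = \frac{\left(L + 5\right) \frac{1}{L + 8}}{3} = \frac{\left(5 + L\right) \frac{1}{8 + L}}{3} = \frac{\frac{1}{8 + L} \left(5 + L\right)}{3} = \frac{5 + L}{3 \left(8 + L\right)}$)
$m{\left(C \right)} = - 2 C$
$\left(-4 - 4\right) \left(-1\right) + m{\left(3 \right)} v{\left(2 \right)} = \left(-4 - 4\right) \left(-1\right) + \left(-2\right) 3 \frac{5 + 2}{3 \left(8 + 2\right)} = \left(-8\right) \left(-1\right) - 6 \cdot \frac{1}{3} \cdot \frac{1}{10} \cdot 7 = 8 - 6 \cdot \frac{1}{3} \cdot \frac{1}{10} \cdot 7 = 8 - \frac{7}{5} = \frac{33}{5}$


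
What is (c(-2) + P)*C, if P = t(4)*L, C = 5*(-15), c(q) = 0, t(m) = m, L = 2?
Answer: -600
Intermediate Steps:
C = -75
P = 8 (P = 4*2 = 8)
(c(-2) + P)*C = (0 + 8)*(-75) = 8*(-75) = -600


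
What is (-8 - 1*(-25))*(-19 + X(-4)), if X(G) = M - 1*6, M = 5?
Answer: -340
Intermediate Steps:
X(G) = -1 (X(G) = 5 - 1*6 = 5 - 6 = -1)
(-8 - 1*(-25))*(-19 + X(-4)) = (-8 - 1*(-25))*(-19 - 1) = (-8 + 25)*(-20) = 17*(-20) = -340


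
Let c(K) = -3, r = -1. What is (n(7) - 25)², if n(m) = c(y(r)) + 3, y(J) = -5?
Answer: 625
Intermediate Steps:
n(m) = 0 (n(m) = -3 + 3 = 0)
(n(7) - 25)² = (0 - 25)² = (-25)² = 625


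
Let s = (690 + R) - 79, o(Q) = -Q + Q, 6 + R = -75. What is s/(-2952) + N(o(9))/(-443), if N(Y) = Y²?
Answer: -265/1476 ≈ -0.17954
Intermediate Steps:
R = -81 (R = -6 - 75 = -81)
o(Q) = 0
s = 530 (s = (690 - 81) - 79 = 609 - 79 = 530)
s/(-2952) + N(o(9))/(-443) = 530/(-2952) + 0²/(-443) = 530*(-1/2952) + 0*(-1/443) = -265/1476 + 0 = -265/1476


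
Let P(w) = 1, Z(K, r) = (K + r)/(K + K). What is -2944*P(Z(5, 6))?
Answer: -2944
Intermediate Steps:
Z(K, r) = (K + r)/(2*K) (Z(K, r) = (K + r)/((2*K)) = (K + r)*(1/(2*K)) = (K + r)/(2*K))
-2944*P(Z(5, 6)) = -2944*1 = -2944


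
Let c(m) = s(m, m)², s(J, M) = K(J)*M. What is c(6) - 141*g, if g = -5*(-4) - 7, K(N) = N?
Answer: -537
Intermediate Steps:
s(J, M) = J*M
c(m) = m⁴ (c(m) = (m*m)² = (m²)² = m⁴)
g = 13 (g = 20 - 7 = 13)
c(6) - 141*g = 6⁴ - 141*13 = 1296 - 1833 = -537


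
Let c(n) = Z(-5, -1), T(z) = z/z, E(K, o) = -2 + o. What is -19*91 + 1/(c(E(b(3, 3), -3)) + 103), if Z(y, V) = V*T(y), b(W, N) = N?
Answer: -176357/102 ≈ -1729.0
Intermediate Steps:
T(z) = 1
Z(y, V) = V (Z(y, V) = V*1 = V)
c(n) = -1
-19*91 + 1/(c(E(b(3, 3), -3)) + 103) = -19*91 + 1/(-1 + 103) = -1729 + 1/102 = -176357/102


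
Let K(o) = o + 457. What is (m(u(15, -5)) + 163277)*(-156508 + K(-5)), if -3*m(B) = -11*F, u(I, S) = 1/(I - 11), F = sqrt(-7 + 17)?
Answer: -25480355512 - 1716616*sqrt(10)/3 ≈ -2.5482e+10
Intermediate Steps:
F = sqrt(10) ≈ 3.1623
K(o) = 457 + o
u(I, S) = 1/(-11 + I)
m(B) = 11*sqrt(10)/3 (m(B) = -(-11)*sqrt(10)/3 = 11*sqrt(10)/3)
(m(u(15, -5)) + 163277)*(-156508 + K(-5)) = (11*sqrt(10)/3 + 163277)*(-156508 + (457 - 5)) = (163277 + 11*sqrt(10)/3)*(-156508 + 452) = (163277 + 11*sqrt(10)/3)*(-156056) = -25480355512 - 1716616*sqrt(10)/3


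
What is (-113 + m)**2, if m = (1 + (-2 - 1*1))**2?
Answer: 11881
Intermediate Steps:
m = 4 (m = (1 + (-2 - 1))**2 = (1 - 3)**2 = (-2)**2 = 4)
(-113 + m)**2 = (-113 + 4)**2 = (-109)**2 = 11881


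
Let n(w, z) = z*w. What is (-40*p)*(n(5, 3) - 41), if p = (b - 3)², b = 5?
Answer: 4160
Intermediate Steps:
n(w, z) = w*z
p = 4 (p = (5 - 3)² = 2² = 4)
(-40*p)*(n(5, 3) - 41) = (-40*4)*(5*3 - 41) = -160*(15 - 41) = -160*(-26) = 4160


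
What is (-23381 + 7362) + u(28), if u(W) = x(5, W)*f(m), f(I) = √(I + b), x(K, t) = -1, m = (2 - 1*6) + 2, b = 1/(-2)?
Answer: -16019 - I*√10/2 ≈ -16019.0 - 1.5811*I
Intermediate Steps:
b = -½ ≈ -0.50000
m = -2 (m = (2 - 6) + 2 = -4 + 2 = -2)
f(I) = √(-½ + I) (f(I) = √(I - ½) = √(-½ + I))
u(W) = -I*√10/2 (u(W) = -√(-2 + 4*(-2))/2 = -√(-2 - 8)/2 = -√(-10)/2 = -I*√10/2)
(-23381 + 7362) + u(28) = (-23381 + 7362) - I*√10/2 = -16019 - I*√10/2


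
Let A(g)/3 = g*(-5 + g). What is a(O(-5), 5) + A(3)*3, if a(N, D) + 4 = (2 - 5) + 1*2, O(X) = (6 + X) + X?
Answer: -59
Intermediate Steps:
A(g) = 3*g*(-5 + g) (A(g) = 3*(g*(-5 + g)) = 3*g*(-5 + g))
O(X) = 6 + 2*X
a(N, D) = -5 (a(N, D) = -4 + ((2 - 5) + 1*2) = -4 + (-3 + 2) = -4 - 1 = -5)
a(O(-5), 5) + A(3)*3 = -5 + (3*3*(-5 + 3))*3 = -5 + (3*3*(-2))*3 = -5 - 18*3 = -5 - 54 = -59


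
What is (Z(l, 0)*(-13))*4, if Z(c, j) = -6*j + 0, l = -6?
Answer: 0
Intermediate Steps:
Z(c, j) = -6*j
(Z(l, 0)*(-13))*4 = (-6*0*(-13))*4 = (0*(-13))*4 = 0*4 = 0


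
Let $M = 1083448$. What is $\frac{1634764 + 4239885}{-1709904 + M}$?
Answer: $- \frac{5874649}{626456} \approx -9.3776$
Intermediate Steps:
$\frac{1634764 + 4239885}{-1709904 + M} = \frac{1634764 + 4239885}{-1709904 + 1083448} = \frac{5874649}{-626456} = 5874649 \left(- \frac{1}{626456}\right) = - \frac{5874649}{626456}$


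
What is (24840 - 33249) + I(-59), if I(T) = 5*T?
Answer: -8704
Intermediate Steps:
(24840 - 33249) + I(-59) = (24840 - 33249) + 5*(-59) = -8409 - 295 = -8704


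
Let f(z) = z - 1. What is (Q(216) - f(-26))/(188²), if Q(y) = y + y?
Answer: 459/35344 ≈ 0.012987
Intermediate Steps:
Q(y) = 2*y
f(z) = -1 + z
(Q(216) - f(-26))/(188²) = (2*216 - (-1 - 26))/(188²) = (432 - 1*(-27))/35344 = (432 + 27)*(1/35344) = 459*(1/35344) = 459/35344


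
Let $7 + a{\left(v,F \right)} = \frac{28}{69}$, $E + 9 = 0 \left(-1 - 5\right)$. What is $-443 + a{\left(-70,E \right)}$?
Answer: $- \frac{31022}{69} \approx -449.59$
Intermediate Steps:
$E = -9$ ($E = -9 + 0 \left(-1 - 5\right) = -9 + 0 \left(-6\right) = -9 + 0 = -9$)
$a{\left(v,F \right)} = - \frac{455}{69}$ ($a{\left(v,F \right)} = -7 + \frac{28}{69} = - \frac{455}{69}$)
$-443 + a{\left(-70,E \right)} = -443 - \frac{455}{69} = - \frac{31022}{69}$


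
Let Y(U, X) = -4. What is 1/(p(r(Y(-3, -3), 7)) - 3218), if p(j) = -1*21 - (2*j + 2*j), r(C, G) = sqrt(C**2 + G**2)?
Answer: -3239/10490081 + 4*sqrt(65)/10490081 ≈ -0.00030569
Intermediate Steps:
p(j) = -21 - 4*j
1/(p(r(Y(-3, -3), 7)) - 3218) = 1/((-21 - 4*sqrt((-4)**2 + 7**2)) - 3218) = 1/((-21 - 4*sqrt(16 + 49)) - 3218) = 1/((-21 - 4*sqrt(65)) - 3218) = 1/(-3239 - 4*sqrt(65))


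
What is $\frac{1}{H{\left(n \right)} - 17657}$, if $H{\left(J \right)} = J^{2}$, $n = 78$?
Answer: $- \frac{1}{11573} \approx -8.6408 \cdot 10^{-5}$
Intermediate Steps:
$\frac{1}{H{\left(n \right)} - 17657} = \frac{1}{78^{2} - 17657} = \frac{1}{6084 - 17657} = \frac{1}{-11573} = - \frac{1}{11573}$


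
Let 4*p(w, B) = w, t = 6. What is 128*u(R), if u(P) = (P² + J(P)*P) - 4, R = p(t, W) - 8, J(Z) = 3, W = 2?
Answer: 2400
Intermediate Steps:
p(w, B) = w/4
R = -13/2 (R = (¼)*6 - 8 = 3/2 - 8 = -13/2 ≈ -6.5000)
u(P) = -4 + P² + 3*P (u(P) = (P² + 3*P) - 4 = -4 + P² + 3*P)
128*u(R) = 128*(-4 + (-13/2)² + 3*(-13/2)) = 128*(-4 + 169/4 - 39/2) = 128*(75/4) = 2400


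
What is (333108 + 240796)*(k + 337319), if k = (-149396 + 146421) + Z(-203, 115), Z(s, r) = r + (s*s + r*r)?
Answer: 223187248272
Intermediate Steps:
Z(s, r) = r + r**2 + s**2 (Z(s, r) = r + (s**2 + r**2) = r + (r**2 + s**2) = r + r**2 + s**2)
k = 51574 (k = (-149396 + 146421) + (115 + 115**2 + (-203)**2) = -2975 + (115 + 13225 + 41209) = -2975 + 54549 = 51574)
(333108 + 240796)*(k + 337319) = (333108 + 240796)*(51574 + 337319) = 573904*388893 = 223187248272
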